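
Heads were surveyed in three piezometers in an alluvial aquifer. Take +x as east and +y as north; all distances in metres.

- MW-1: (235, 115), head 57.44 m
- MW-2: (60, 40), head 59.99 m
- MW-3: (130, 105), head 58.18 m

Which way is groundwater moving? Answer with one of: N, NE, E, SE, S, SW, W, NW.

N

Taking MW-1 as reference: MW-2−MW-1 = (-175, -75, +2.55); MW-3−MW-1 = (-105, -10, +0.74).
Solve a·Δx + b·Δy = Δh: det = (-175)·(-10) − (-105)·(-75) = -6125.
∂h/∂x = [(+2.55)·(-10) − (+0.74)·(-75)] / -6125 = -0.004898
∂h/∂y = [(-175)·(+0.74) − (-105)·(+2.55)] / -6125 = -0.02257
Flow = −∇h = (+0.004898 east, +0.02257 north), which points north.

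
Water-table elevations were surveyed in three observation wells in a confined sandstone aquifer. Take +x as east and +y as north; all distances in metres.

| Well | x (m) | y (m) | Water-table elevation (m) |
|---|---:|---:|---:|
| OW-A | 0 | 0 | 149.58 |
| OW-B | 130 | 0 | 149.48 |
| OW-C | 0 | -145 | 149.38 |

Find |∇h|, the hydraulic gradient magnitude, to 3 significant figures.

∂h/∂x = (149.48 − 149.58) / (130 − 0) = -0.0007692
∂h/∂y = (149.38 − 149.58) / (-145 − 0) = +0.001379
|∇h| = √(-0.0007692² + 0.001379²) = 0.001579

0.00158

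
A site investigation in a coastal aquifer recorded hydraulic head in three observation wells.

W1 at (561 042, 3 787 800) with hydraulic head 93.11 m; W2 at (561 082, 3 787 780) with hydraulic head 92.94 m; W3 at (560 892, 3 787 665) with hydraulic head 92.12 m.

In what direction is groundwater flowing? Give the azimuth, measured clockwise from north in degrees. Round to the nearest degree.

With h = a·x + b·y + c and W1 as origin, the differences give:
  40·a + (-20)·b = -0.17
  (-150)·a + (-135)·b = -0.99
Eliminate b (×(-135) and ×(-20), subtract): -8400·a = 3.150 → a = ∂h/∂x = -0.0003750
Back-substitute: b = ∂h/∂y = +0.007750.
Flow direction (−∇h) has components (+0.0003750 E, -0.007750 N).
Azimuth = atan2(E, N) = atan2(+0.0003750, -0.007750) = 177.2° ≈ 177°.

177°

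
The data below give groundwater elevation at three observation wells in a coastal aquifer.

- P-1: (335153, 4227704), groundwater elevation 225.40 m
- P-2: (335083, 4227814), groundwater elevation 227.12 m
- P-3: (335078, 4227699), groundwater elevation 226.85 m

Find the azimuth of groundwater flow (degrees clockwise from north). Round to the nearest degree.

Taking P-1 as reference: P-2−P-1 = (-70, 110, +1.72); P-3−P-1 = (-75, -5, +1.45).
Determinant of the coordinate differences = (-70)·(-5) − (-75)·110 = 8600.
∂h/∂x = [(+1.72)·(-5) − (+1.45)·110] / 8600 = -0.01955
∂h/∂y = [(-70)·(+1.45) − (-75)·(+1.72)] / 8600 = +0.003198
Flow direction (−∇h) has components (+0.01955 E, -0.003198 N).
Azimuth = atan2(E, N) = atan2(+0.01955, -0.003198) = 99.3° ≈ 099°.

099°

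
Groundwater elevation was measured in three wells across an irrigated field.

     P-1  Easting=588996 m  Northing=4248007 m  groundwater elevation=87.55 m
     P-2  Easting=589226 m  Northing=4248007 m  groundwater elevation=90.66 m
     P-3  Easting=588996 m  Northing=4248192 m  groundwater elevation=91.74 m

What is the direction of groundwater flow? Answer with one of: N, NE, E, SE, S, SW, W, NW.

SW

∂h/∂x = (90.66 − 87.55) / (589226 − 588996) = +0.01352
∂h/∂y = (91.74 − 87.55) / (4248192 − 4248007) = +0.02265
Flow = −∇h = (-0.01352 east, -0.02265 north), which points southwest.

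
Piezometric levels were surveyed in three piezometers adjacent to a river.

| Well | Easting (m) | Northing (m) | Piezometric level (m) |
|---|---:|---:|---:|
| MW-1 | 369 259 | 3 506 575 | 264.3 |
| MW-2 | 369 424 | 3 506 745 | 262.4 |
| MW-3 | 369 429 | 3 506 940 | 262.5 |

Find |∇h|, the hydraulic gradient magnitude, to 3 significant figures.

With h = a·x + b·y + c and MW-1 as origin, the differences give:
  165·a + 170·b = -1.9
  170·a + 365·b = -1.8
Eliminate b (×365 and ×170, subtract): 31325·a = -387.50 → a = ∂h/∂x = -0.01237
Back-substitute: b = ∂h/∂y = +0.0008300.
|∇h| = √(-0.01237² + 0.0008300²) = 0.0124

0.0124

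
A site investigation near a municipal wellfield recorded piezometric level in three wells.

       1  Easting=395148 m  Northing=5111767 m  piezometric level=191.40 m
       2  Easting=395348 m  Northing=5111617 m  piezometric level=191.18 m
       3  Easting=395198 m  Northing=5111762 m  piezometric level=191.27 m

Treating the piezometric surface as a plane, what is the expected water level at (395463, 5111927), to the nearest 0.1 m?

With h = a·x + b·y + c and 1 as origin, the differences give:
  200·a + (-150)·b = -0.22
  50·a + (-5)·b = -0.13
Eliminate b (×(-5) and ×(-150), subtract): 6500·a = -18.400 → a = ∂h/∂x = -0.002831
Back-substitute: b = ∂h/∂y = -0.002308.
h(395463, 5111927) = 191.40 + (-0.002831)·(315) + (-0.002308)·(160) = 191.40 -0.892 -0.369 = 190.139 m.

190.1 m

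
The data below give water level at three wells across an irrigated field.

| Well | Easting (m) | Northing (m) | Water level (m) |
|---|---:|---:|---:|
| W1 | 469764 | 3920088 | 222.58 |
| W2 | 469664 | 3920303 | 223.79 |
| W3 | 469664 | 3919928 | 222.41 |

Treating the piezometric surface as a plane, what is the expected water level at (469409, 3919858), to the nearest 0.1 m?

Differences from W1: to W2 (Δx, Δy, Δh) = (-100, 215, +1.21); to W3 = (-100, -160, -0.17).
Solve a·Δx + b·Δy = Δh: det = (-100)·(-160) − (-100)·215 = 37500.
∂h/∂x = [(+1.21)·(-160) − (-0.17)·215] / 37500 = -0.004188
∂h/∂y = [(-100)·(-0.17) − (-100)·(+1.21)] / 37500 = +0.003680
h(469409, 3919858) = 222.58 + (-0.004188)·(-355) + (+0.003680)·(-230) = 222.58 +1.487 -0.846 = 223.220 m.

223.2 m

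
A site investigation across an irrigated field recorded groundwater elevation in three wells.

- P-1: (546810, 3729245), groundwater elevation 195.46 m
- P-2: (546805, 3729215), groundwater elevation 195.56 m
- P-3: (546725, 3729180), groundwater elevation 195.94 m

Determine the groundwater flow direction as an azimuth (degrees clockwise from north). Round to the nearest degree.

Differences from P-1: to P-2 (Δx, Δy, Δh) = (-5, -30, +0.10); to P-3 = (-85, -65, +0.48).
Solve a·Δx + b·Δy = Δh: det = (-5)·(-65) − (-85)·(-30) = -2225.
∂h/∂x = [(+0.10)·(-65) − (+0.48)·(-30)] / -2225 = -0.003551
∂h/∂y = [(-5)·(+0.48) − (-85)·(+0.10)] / -2225 = -0.002742
Flow direction (−∇h) has components (+0.003551 E, +0.002742 N).
Azimuth = atan2(E, N) = atan2(+0.003551, +0.002742) = 52.3° ≈ 052°.

052°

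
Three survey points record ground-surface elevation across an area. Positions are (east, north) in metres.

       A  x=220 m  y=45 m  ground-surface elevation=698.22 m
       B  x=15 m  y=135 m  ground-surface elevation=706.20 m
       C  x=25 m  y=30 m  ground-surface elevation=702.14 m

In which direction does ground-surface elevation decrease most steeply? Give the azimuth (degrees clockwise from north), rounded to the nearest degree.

148°

Differences from A: to B (Δx, Δy, Δh) = (-205, 90, +7.98); to C = (-195, -15, +3.92).
Solve a·Δx + b·Δy = Δz: det = (-205)·(-15) − (-195)·90 = 20625.
∂z/∂x = [(+7.98)·(-15) − (+3.92)·90] / 20625 = -0.02291
∂z/∂y = [(-205)·(+3.92) − (-195)·(+7.98)] / 20625 = +0.03648
Steepest decrease is along −∇f: components (+0.02291 E, -0.03648 N).
Azimuth = atan2(+0.02291, -0.03648) = 147.9° ≈ 148°.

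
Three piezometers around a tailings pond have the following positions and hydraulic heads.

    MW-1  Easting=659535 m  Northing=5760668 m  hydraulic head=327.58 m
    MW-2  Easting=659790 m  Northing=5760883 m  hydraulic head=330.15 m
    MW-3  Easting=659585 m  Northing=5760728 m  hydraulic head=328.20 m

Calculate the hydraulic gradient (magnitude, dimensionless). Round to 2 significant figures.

0.0080

Taking MW-1 as reference: MW-2−MW-1 = (255, 215, +2.57); MW-3−MW-1 = (50, 60, +0.62).
Determinant of the coordinate differences = 255·60 − 50·215 = 4550.
∂h/∂x = [(+2.57)·60 − (+0.62)·215] / 4550 = +0.004593
∂h/∂y = [255·(+0.62) − 50·(+2.57)] / 4550 = +0.006505
|∇h| = √(0.004593² + 0.006505²) = 0.007963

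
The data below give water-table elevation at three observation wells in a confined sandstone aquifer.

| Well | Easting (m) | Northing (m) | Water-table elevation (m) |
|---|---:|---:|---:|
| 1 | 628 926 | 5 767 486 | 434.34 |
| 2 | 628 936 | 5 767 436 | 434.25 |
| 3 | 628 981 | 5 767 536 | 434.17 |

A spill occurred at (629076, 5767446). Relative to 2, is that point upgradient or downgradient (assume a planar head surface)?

Differences from 1: to 2 (Δx, Δy, Δh) = (10, -50, -0.09); to 3 = (55, 50, -0.17).
Solve a·Δx + b·Δy = Δh: det = 10·50 − 55·(-50) = 3250.
∂h/∂x = [(-0.09)·50 − (-0.17)·(-50)] / 3250 = -0.004000
∂h/∂y = [10·(-0.17) − 55·(-0.09)] / 3250 = +0.0010000
Head at (629076, 5767446) = 434.34 + (-0.004000)·(150) + (+0.0010000)·(-40) = 433.70 m.
That is lower than the 434.25 m at 2, so the point is downgradient.

downgradient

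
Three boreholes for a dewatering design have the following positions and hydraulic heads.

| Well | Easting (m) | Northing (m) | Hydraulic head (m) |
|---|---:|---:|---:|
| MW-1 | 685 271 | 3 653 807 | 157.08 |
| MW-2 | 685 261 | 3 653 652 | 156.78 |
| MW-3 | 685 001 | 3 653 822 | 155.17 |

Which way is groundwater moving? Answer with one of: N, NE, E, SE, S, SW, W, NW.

W

With h = a·x + b·y + c and MW-1 as origin, the differences give:
  (-10)·a + (-155)·b = -0.30
  (-270)·a + 15·b = -1.91
Eliminate b (×15 and ×(-155), subtract): -42000·a = -300.550 → a = ∂h/∂x = +0.007156
Back-substitute: b = ∂h/∂y = +0.001474.
Flow = −∇h = (-0.007156 east, -0.001474 north), which points west.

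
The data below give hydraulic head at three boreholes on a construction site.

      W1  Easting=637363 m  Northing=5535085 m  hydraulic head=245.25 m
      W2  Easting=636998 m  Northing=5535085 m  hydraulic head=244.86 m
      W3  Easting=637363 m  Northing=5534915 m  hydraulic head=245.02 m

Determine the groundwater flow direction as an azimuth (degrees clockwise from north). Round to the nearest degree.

∂h/∂x = (244.86 − 245.25) / (636998 − 637363) = +0.001068
∂h/∂y = (245.02 − 245.25) / (5534915 − 5535085) = +0.001353
Flow direction (−∇h) has components (-0.001068 E, -0.001353 N).
Azimuth = atan2(E, N) = atan2(-0.001068, -0.001353) = 218.3° ≈ 218°.

218°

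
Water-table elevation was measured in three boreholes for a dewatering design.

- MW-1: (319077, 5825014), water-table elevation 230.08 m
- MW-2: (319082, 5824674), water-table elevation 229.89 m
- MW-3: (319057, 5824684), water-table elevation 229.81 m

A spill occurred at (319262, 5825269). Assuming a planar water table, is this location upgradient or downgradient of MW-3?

Taking MW-1 as reference: MW-2−MW-1 = (5, -340, -0.19); MW-3−MW-1 = (-20, -330, -0.27).
Determinant of the coordinate differences = 5·(-330) − (-20)·(-340) = -8450.
∂h/∂x = [(-0.19)·(-330) − (-0.27)·(-340)] / -8450 = +0.003444
∂h/∂y = [5·(-0.27) − (-20)·(-0.19)] / -8450 = +0.0006095
Head at (319262, 5825269) = 230.08 + (+0.003444)·(185) + (+0.0006095)·(255) = 230.87 m.
That is higher than the 229.81 m at MW-3, so the point is upgradient.

upgradient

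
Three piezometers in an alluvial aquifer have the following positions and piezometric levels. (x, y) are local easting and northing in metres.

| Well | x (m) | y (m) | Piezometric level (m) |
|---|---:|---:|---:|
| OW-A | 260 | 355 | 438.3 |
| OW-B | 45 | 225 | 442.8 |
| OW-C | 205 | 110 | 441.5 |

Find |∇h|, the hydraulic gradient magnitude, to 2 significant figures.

With h = a·x + b·y + c and OW-A as origin, the differences give:
  (-215)·a + (-130)·b = +4.5
  (-55)·a + (-245)·b = +3.2
Eliminate b (×(-245) and ×(-130), subtract): 45525·a = -686.50 → a = ∂h/∂x = -0.01508
Back-substitute: b = ∂h/∂y = -0.009676.
|∇h| = √(-0.01508² + -0.009676²) = 0.01792

0.018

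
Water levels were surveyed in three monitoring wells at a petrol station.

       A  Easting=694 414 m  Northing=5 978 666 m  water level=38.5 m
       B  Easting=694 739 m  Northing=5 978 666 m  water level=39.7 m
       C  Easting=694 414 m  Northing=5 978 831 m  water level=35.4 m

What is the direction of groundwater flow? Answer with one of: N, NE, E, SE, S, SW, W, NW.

∂h/∂x = (39.7 − 38.5) / (694739 − 694414) = +0.003692
∂h/∂y = (35.4 − 38.5) / (5978831 − 5978666) = -0.01879
Flow = −∇h = (-0.003692 east, +0.01879 north), which points north.

N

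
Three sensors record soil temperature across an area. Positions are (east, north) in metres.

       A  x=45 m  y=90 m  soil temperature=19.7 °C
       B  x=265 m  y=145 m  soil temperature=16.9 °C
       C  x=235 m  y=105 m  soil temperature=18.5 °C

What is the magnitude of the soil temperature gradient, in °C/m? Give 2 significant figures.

Taking A as reference: B−A = (220, 55, -2.8); C−A = (190, 15, -1.2).
Solve a·Δx + b·Δy = ΔT: det = 220·15 − 190·55 = -7150.
∂T/∂x = [(-2.8)·15 − (-1.2)·55] / -7150 = -0.003357
∂T/∂y = [220·(-1.2) − 190·(-2.8)] / -7150 = -0.03748
|∇f| = √(-0.003357² + -0.03748²) = 0.03763 °C/m

0.038 °C/m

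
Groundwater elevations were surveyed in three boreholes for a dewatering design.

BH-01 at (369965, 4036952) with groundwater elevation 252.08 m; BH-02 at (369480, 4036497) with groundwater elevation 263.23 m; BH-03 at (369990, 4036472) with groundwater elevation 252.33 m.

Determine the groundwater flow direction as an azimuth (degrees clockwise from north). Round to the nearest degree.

Differences from BH-01: to BH-02 (Δx, Δy, Δh) = (-485, -455, +11.15); to BH-03 = (25, -480, +0.25).
Determinant of the coordinate differences = (-485)·(-480) − 25·(-455) = 244175.
∂h/∂x = [(+11.15)·(-480) − (+0.25)·(-455)] / 244175 = -0.02145
∂h/∂y = [(-485)·(+0.25) − 25·(+11.15)] / 244175 = -0.001638
Flow direction (−∇h) has components (+0.02145 E, +0.001638 N).
Azimuth = atan2(E, N) = atan2(+0.02145, +0.001638) = 85.6° ≈ 086°.

086°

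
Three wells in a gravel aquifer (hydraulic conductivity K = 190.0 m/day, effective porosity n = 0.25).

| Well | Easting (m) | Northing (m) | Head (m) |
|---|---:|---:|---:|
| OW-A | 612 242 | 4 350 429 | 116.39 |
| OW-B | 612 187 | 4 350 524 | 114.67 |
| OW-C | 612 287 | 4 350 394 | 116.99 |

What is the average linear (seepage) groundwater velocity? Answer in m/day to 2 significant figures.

14 m/day

Differences from OW-A: to OW-B (Δx, Δy, Δh) = (-55, 95, -1.72); to OW-C = (45, -35, +0.60).
Determinant of the coordinate differences = (-55)·(-35) − 45·95 = -2350.
∂h/∂x = [(-1.72)·(-35) − (+0.60)·95] / -2350 = -0.001362
∂h/∂y = [(-55)·(+0.60) − 45·(-1.72)] / -2350 = -0.01889
|∇h| = √(-0.001362² + -0.01889²) = 0.01894
Seepage velocity v = K·i/n = 190.0 × 0.01894 / 0.25 = 14.39 m/day.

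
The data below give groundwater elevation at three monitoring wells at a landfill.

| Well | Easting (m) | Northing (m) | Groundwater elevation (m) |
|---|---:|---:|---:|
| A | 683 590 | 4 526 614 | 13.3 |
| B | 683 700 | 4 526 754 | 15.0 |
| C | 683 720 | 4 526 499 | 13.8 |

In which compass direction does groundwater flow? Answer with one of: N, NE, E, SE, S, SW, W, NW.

SW

With h = a·x + b·y + c and A as origin, the differences give:
  110·a + 140·b = +1.7
  130·a + (-115)·b = +0.5
Eliminate b (×(-115) and ×140, subtract): -30850·a = -265.50 → a = ∂h/∂x = +0.008606
Back-substitute: b = ∂h/∂y = +0.005381.
Flow = −∇h = (-0.008606 east, -0.005381 north), which points southwest.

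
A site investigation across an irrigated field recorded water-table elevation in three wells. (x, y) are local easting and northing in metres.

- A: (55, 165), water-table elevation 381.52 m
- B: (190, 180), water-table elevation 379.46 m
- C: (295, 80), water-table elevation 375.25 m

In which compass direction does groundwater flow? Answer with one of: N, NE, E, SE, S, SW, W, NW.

SE

Three-point gradient (reference A): Δ to B = (135, 15, -2.06), Δ to C = (240, -85, -6.27).
∂h/∂x = -0.01785, ∂h/∂y = +0.02335 (det = -15075).
Flow = −∇h = (+0.01785 east, -0.02335 north), which points southeast.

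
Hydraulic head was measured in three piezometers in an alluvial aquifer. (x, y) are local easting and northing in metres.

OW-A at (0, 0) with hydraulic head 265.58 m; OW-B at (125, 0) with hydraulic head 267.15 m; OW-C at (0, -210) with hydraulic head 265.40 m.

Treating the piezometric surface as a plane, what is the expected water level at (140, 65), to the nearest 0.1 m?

267.4 m

∂h/∂x = (267.15 − 265.58) / (125 − 0) = +0.01256
∂h/∂y = (265.40 − 265.58) / (-210 − 0) = +0.0008571
h(140, 65) = 265.58 + (+0.01256)·(140) + (+0.0008571)·(65) = 265.58 +1.758 +0.056 = 267.394 m.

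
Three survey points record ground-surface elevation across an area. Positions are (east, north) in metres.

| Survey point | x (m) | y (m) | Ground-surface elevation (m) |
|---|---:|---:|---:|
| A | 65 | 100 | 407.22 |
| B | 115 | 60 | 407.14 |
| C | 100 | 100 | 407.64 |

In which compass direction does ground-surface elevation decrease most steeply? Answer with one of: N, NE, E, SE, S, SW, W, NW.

With z = a·x + b·y + c and A as origin, the differences give:
  50·a + (-40)·b = -0.08
  35·a + 0·b = +0.42
Eliminate b (×0 and ×(-40), subtract): 1400·a = 16.800 → a = ∂z/∂x = +0.01200
Back-substitute: b = ∂z/∂y = +0.01700.
Steepest decrease is along −∇f = (-0.01200 E, -0.01700 N) → southwest.

SW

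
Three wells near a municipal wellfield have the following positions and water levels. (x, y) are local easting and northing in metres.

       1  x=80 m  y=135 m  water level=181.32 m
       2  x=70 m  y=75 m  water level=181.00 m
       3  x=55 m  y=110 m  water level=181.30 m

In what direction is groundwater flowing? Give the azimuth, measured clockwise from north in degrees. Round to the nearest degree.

With h = a·x + b·y + c and 1 as origin, the differences give:
  (-10)·a + (-60)·b = -0.32
  (-25)·a + (-25)·b = -0.02
Eliminate b (×(-25) and ×(-60), subtract): -1250·a = 6.800 → a = ∂h/∂x = -0.005440
Back-substitute: b = ∂h/∂y = +0.006240.
Flow direction (−∇h) has components (+0.005440 E, -0.006240 N).
Azimuth = atan2(E, N) = atan2(+0.005440, -0.006240) = 138.9° ≈ 139°.

139°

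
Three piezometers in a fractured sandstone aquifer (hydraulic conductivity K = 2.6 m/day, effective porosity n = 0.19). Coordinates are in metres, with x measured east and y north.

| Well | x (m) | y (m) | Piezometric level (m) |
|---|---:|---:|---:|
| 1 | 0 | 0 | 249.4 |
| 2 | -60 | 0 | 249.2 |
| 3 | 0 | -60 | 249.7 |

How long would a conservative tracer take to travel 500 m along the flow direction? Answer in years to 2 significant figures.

17 years

∂h/∂x = (249.2 − 249.4) / (-60 − 0) = +0.003333
∂h/∂y = (249.7 − 249.4) / (-60 − 0) = -0.005000
|∇h| = √(0.003333² + -0.005000²) = 0.006009
Seepage velocity v = K·i/n = 2.6 × 0.006009 / 0.19 = 0.08223 m/day.
t = 500 / 0.08223 = 6081 days = 16.6 years.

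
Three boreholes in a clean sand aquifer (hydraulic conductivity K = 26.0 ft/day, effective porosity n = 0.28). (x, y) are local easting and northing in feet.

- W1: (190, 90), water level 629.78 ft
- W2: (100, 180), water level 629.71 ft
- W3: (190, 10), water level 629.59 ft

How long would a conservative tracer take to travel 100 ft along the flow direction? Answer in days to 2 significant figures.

270 days

Differences from W1: to W2 (Δx, Δy, Δh) = (-90, 90, -0.07); to W3 = (0, -80, -0.19).
Solve a·Δx + b·Δy = Δh: det = (-90)·(-80) − 0·90 = 7200.
∂h/∂x = [(-0.07)·(-80) − (-0.19)·90] / 7200 = +0.003153
∂h/∂y = [(-90)·(-0.19) − 0·(-0.07)] / 7200 = +0.002375
|∇h| = √(0.003153² + 0.002375²) = 0.003947
Seepage velocity v = K·i/n = 26.0 × 0.003947 / 0.28 = 0.3665 ft/day.
t = 100 / 0.3665 = 272.9 days.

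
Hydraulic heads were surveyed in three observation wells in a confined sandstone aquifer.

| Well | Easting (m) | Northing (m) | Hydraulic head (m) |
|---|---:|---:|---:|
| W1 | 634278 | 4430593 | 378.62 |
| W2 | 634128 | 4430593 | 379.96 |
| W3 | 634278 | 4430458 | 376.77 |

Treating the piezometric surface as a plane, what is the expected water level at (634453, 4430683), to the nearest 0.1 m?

∂h/∂x = (379.96 − 378.62) / (634128 − 634278) = -0.008933
∂h/∂y = (376.77 − 378.62) / (4430458 − 4430593) = +0.01370
h(634453, 4430683) = 378.62 + (-0.008933)·(175) + (+0.01370)·(90) = 378.62 -1.563 +1.233 = 378.290 m.

378.3 m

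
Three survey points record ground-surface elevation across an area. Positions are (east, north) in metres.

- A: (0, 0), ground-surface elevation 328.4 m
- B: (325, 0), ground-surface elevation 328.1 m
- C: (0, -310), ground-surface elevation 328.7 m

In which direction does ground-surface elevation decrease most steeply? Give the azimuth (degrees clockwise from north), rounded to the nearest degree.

∂z/∂x = (328.1 − 328.4) / (325 − 0) = -0.0009231
∂z/∂y = (328.7 − 328.4) / (-310 − 0) = -0.0009677
Steepest decrease is along −∇f: components (+0.0009231 E, +0.0009677 N).
Azimuth = atan2(+0.0009231, +0.0009677) = 43.6° ≈ 044°.

044°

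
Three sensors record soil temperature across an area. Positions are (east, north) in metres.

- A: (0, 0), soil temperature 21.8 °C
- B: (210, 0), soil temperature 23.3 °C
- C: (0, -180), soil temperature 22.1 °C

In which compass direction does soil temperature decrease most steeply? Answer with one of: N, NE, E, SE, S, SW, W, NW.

∂T/∂x = (23.3 − 21.8) / (210 − 0) = +0.007143
∂T/∂y = (22.1 − 21.8) / (-180 − 0) = -0.001667
Steepest decrease is along −∇f = (-0.007143 E, +0.001667 N) → west.

W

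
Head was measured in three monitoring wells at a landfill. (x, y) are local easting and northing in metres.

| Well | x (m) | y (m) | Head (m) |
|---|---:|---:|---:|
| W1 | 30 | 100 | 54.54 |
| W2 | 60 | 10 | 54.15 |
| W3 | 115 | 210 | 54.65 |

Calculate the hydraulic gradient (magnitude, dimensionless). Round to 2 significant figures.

Taking W1 as reference: W2−W1 = (30, -90, -0.39); W3−W1 = (85, 110, +0.11).
Determinant of the coordinate differences = 30·110 − 85·(-90) = 10950.
∂h/∂x = [(-0.39)·110 − (+0.11)·(-90)] / 10950 = -0.003014
∂h/∂y = [30·(+0.11) − 85·(-0.39)] / 10950 = +0.003329
|∇h| = √(-0.003014² + 0.003329²) = 0.004491

0.0045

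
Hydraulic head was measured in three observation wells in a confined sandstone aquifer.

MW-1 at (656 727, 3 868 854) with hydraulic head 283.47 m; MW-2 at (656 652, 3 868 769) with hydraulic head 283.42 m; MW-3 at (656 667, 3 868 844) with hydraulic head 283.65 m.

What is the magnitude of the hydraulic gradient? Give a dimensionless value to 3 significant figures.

Taking MW-1 as reference: MW-2−MW-1 = (-75, -85, -0.05); MW-3−MW-1 = (-60, -10, +0.18).
Solve a·Δx + b·Δy = Δh: det = (-75)·(-10) − (-60)·(-85) = -4350.
∂h/∂x = [(-0.05)·(-10) − (+0.18)·(-85)] / -4350 = -0.003632
∂h/∂y = [(-75)·(+0.18) − (-60)·(-0.05)] / -4350 = +0.003793
|∇h| = √(-0.003632² + 0.003793²) = 0.005252

0.00525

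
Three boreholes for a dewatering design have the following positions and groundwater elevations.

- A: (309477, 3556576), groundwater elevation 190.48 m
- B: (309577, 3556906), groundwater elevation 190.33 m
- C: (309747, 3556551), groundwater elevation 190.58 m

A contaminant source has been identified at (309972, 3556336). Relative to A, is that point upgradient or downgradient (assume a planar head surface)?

upgradient

Differences from A: to B (Δx, Δy, Δh) = (100, 330, -0.15); to C = (270, -25, +0.10).
Determinant of the coordinate differences = 100·(-25) − 270·330 = -91600.
∂h/∂x = [(-0.15)·(-25) − (+0.10)·330] / -91600 = +0.0003193
∂h/∂y = [100·(+0.10) − 270·(-0.15)] / -91600 = -0.0005513
Head at (309972, 3556336) = 190.48 + (+0.0003193)·(495) + (-0.0005513)·(-240) = 190.77 m.
That is higher than the 190.48 m at A, so the point is upgradient.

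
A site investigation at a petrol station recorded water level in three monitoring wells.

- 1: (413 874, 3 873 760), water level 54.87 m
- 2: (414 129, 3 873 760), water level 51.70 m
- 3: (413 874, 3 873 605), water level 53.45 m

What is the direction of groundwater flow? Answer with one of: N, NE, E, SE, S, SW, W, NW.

SE

∂h/∂x = (51.70 − 54.87) / (414129 − 413874) = -0.01243
∂h/∂y = (53.45 − 54.87) / (3873605 − 3873760) = +0.009161
Flow = −∇h = (+0.01243 east, -0.009161 north), which points southeast.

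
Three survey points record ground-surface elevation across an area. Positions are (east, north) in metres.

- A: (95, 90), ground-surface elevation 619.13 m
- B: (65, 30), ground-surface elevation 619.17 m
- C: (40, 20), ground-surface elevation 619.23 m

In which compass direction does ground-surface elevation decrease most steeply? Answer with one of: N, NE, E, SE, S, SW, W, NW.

Taking A as reference: B−A = (-30, -60, +0.04); C−A = (-55, -70, +0.10).
Solve a·Δx + b·Δy = Δz: det = (-30)·(-70) − (-55)·(-60) = -1200.
∂z/∂x = [(+0.04)·(-70) − (+0.10)·(-60)] / -1200 = -0.002667
∂z/∂y = [(-30)·(+0.10) − (-55)·(+0.04)] / -1200 = +0.0006667
Steepest decrease is along −∇f = (+0.002667 E, -0.0006667 N) → east.

E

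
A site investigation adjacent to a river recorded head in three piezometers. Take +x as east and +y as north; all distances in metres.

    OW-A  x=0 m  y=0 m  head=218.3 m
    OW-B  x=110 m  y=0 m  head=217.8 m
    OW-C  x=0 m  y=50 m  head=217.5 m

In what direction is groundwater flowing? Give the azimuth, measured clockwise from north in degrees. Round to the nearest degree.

016°

∂h/∂x = (217.8 − 218.3) / (110 − 0) = -0.004545
∂h/∂y = (217.5 − 218.3) / (50 − 0) = -0.01600
Flow direction (−∇h) has components (+0.004545 E, +0.01600 N).
Azimuth = atan2(E, N) = atan2(+0.004545, +0.01600) = 15.9° ≈ 016°.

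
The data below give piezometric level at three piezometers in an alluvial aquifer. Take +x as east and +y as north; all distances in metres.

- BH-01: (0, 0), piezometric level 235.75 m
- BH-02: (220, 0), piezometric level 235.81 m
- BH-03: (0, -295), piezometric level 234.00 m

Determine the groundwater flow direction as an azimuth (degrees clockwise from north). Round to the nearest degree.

∂h/∂x = (235.81 − 235.75) / (220 − 0) = +0.0002727
∂h/∂y = (234.00 − 235.75) / (-295 − 0) = +0.005932
Flow direction (−∇h) has components (-0.0002727 E, -0.005932 N).
Azimuth = atan2(E, N) = atan2(-0.0002727, -0.005932) = 182.6° ≈ 183°.

183°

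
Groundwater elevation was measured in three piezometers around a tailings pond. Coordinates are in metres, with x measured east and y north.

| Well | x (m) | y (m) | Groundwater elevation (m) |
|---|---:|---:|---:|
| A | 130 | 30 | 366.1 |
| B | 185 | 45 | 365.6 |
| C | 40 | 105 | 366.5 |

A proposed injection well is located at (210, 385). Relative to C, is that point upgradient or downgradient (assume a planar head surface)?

Differences from A: to B (Δx, Δy, Δh) = (55, 15, -0.5); to C = (-90, 75, +0.4).
Determinant of the coordinate differences = 55·75 − (-90)·15 = 5475.
∂h/∂x = [(-0.5)·75 − (+0.4)·15] / 5475 = -0.007945
∂h/∂y = [55·(+0.4) − (-90)·(-0.5)] / 5475 = -0.004201
Head at (210, 385) = 366.1 + (-0.007945)·(80) + (-0.004201)·(355) = 363.97 m.
That is lower than the 366.5 m at C, so the point is downgradient.

downgradient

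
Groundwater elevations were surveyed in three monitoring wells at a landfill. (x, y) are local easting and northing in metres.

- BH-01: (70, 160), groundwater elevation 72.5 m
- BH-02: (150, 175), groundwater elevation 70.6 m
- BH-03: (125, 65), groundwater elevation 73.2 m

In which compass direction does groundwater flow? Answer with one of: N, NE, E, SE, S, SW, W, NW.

NE

Taking BH-01 as reference: BH-02−BH-01 = (80, 15, -1.9); BH-03−BH-01 = (55, -95, +0.7).
Determinant of the coordinate differences = 80·(-95) − 55·15 = -8425.
∂h/∂x = [(-1.9)·(-95) − (+0.7)·15] / -8425 = -0.02018
∂h/∂y = [80·(+0.7) − 55·(-1.9)] / -8425 = -0.01905
Flow = −∇h = (+0.02018 east, +0.01905 north), which points northeast.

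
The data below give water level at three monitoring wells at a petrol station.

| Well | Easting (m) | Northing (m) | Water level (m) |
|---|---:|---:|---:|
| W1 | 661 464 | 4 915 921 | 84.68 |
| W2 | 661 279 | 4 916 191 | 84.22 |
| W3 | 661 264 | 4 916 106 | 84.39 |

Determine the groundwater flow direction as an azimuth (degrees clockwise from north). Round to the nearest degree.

Differences from W1: to W2 (Δx, Δy, Δh) = (-185, 270, -0.46); to W3 = (-200, 185, -0.29).
Determinant of the coordinate differences = (-185)·185 − (-200)·270 = 19775.
∂h/∂x = [(-0.46)·185 − (-0.29)·270] / 19775 = -0.0003439
∂h/∂y = [(-185)·(-0.29) − (-200)·(-0.46)] / 19775 = -0.001939
Flow direction (−∇h) has components (+0.0003439 E, +0.001939 N).
Azimuth = atan2(E, N) = atan2(+0.0003439, +0.001939) = 10.1° ≈ 010°.

010°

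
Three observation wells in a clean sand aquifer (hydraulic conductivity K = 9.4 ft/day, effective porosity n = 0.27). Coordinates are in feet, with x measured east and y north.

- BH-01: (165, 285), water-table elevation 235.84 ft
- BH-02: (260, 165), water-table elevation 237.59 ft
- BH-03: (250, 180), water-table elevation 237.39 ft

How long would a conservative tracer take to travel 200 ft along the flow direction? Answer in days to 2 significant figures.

Differences from BH-01: to BH-02 (Δx, Δy, Δh) = (95, -120, +1.75); to BH-03 = (85, -105, +1.55).
Solve a·Δx + b·Δy = Δh: det = 95·(-105) − 85·(-120) = 225.
∂h/∂x = [(+1.75)·(-105) − (+1.55)·(-120)] / 225 = +0.010000
∂h/∂y = [95·(+1.55) − 85·(+1.75)] / 225 = -0.006667
|∇h| = √(0.010000² + -0.006667²) = 0.01202
Seepage velocity v = K·i/n = 9.4 × 0.01202 / 0.27 = 0.4185 ft/day.
t = 200 / 0.4185 = 477.9 days.

480 days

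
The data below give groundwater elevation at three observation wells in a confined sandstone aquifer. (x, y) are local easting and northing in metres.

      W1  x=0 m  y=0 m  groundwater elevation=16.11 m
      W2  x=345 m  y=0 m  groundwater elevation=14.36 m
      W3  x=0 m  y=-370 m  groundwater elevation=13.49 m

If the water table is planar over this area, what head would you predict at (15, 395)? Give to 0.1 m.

∂h/∂x = (14.36 − 16.11) / (345 − 0) = -0.005072
∂h/∂y = (13.49 − 16.11) / (-370 − 0) = +0.007081
h(15, 395) = 16.11 + (-0.005072)·(15) + (+0.007081)·(395) = 16.11 -0.076 +2.797 = 18.831 m.

18.8 m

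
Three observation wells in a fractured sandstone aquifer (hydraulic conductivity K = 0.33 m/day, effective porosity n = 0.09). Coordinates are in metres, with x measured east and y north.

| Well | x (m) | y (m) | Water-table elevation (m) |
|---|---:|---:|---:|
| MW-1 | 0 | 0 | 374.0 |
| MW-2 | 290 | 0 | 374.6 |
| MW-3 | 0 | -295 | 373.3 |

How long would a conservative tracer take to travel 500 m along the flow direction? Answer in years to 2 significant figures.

∂h/∂x = (374.6 − 374.0) / (290 − 0) = +0.002069
∂h/∂y = (373.3 − 374.0) / (-295 − 0) = +0.002373
|∇h| = √(0.002069² + 0.002373²) = 0.003148
Seepage velocity v = K·i/n = 0.33 × 0.003148 / 0.09 = 0.01154 m/day.
t = 500 / 0.01154 = 4.333e+04 days = 119 years.

120 years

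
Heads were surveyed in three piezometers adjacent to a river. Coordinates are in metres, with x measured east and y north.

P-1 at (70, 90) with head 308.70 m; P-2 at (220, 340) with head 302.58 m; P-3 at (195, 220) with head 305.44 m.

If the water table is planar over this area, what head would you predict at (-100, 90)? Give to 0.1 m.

With h = a·x + b·y + c and P-1 as origin, the differences give:
  150·a + 250·b = -6.12
  125·a + 130·b = -3.26
Eliminate b (×130 and ×250, subtract): -11750·a = 19.400 → a = ∂h/∂x = -0.001651
Back-substitute: b = ∂h/∂y = -0.02349.
h(-100, 90) = 308.70 + (-0.001651)·(-170) + (-0.02349)·(0) = 308.70 +0.281 -0.000 = 308.981 m.

309.0 m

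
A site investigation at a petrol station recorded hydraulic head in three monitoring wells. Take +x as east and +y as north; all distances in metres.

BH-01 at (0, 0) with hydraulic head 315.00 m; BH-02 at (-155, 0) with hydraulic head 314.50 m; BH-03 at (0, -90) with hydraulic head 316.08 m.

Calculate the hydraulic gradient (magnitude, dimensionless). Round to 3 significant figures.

0.0124

∂h/∂x = (314.50 − 315.00) / (-155 − 0) = +0.003226
∂h/∂y = (316.08 − 315.00) / (-90 − 0) = -0.01200
|∇h| = √(0.003226² + -0.01200²) = 0.01243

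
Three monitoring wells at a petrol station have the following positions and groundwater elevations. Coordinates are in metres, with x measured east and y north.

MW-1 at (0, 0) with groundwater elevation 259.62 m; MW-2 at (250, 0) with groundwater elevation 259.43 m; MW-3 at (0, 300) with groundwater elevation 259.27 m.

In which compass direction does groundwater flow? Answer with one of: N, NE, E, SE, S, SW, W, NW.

NE

∂h/∂x = (259.43 − 259.62) / (250 − 0) = -0.0007600
∂h/∂y = (259.27 − 259.62) / (300 − 0) = -0.001167
Flow = −∇h = (+0.0007600 east, +0.001167 north), which points northeast.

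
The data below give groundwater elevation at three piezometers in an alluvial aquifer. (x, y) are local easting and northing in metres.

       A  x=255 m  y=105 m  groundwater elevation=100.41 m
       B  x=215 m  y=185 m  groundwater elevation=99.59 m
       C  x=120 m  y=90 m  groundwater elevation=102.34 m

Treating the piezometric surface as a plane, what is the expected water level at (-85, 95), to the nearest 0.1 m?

104.8 m

With h = a·x + b·y + c and A as origin, the differences give:
  (-40)·a + 80·b = -0.82
  (-135)·a + (-15)·b = +1.93
Eliminate b (×(-15) and ×80, subtract): 11400·a = -142.100 → a = ∂h/∂x = -0.01246
Back-substitute: b = ∂h/∂y = -0.01648.
h(-85, 95) = 100.41 + (-0.01246)·(-340) + (-0.01648)·(-10) = 100.41 +4.238 +0.165 = 104.813 m.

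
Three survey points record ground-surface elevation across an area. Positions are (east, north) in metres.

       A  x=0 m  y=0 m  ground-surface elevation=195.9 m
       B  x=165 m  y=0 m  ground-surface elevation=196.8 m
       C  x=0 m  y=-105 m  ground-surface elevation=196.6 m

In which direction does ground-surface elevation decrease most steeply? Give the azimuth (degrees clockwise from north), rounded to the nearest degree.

∂z/∂x = (196.8 − 195.9) / (165 − 0) = +0.005455
∂z/∂y = (196.6 − 195.9) / (-105 − 0) = -0.006667
Steepest decrease is along −∇f: components (-0.005455 E, +0.006667 N).
Azimuth = atan2(-0.005455, +0.006667) = 320.7° ≈ 321°.

321°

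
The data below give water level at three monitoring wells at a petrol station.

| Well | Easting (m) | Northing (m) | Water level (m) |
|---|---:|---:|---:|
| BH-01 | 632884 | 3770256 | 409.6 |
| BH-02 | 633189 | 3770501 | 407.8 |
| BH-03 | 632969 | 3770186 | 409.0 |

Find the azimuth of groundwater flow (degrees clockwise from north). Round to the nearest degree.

096°

Differences from BH-01: to BH-02 (Δx, Δy, Δh) = (305, 245, -1.8); to BH-03 = (85, -70, -0.6).
Determinant of the coordinate differences = 305·(-70) − 85·245 = -42175.
∂h/∂x = [(-1.8)·(-70) − (-0.6)·245] / -42175 = -0.006473
∂h/∂y = [305·(-0.6) − 85·(-1.8)] / -42175 = +0.0007113
Flow direction (−∇h) has components (+0.006473 E, -0.0007113 N).
Azimuth = atan2(E, N) = atan2(+0.006473, -0.0007113) = 96.3° ≈ 096°.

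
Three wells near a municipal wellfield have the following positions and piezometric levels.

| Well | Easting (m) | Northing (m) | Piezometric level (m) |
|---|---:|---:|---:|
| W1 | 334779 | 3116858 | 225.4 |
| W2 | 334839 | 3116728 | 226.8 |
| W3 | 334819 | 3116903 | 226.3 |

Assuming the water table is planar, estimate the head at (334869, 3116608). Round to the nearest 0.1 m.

With h = a·x + b·y + c and W1 as origin, the differences give:
  60·a + (-130)·b = +1.4
  40·a + 45·b = +0.9
Eliminate b (×45 and ×(-130), subtract): 7900·a = 180.00 → a = ∂h/∂x = +0.02278
Back-substitute: b = ∂h/∂y = -0.0002532.
h(334869, 3116608) = 225.4 + (+0.02278)·(90) + (-0.0002532)·(-250) = 225.4 +2.051 +0.063 = 227.514 m.

227.5 m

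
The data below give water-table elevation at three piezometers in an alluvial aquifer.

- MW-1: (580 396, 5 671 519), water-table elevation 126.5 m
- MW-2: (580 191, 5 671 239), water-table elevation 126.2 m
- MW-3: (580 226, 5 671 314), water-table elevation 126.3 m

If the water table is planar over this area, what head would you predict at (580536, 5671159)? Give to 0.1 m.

With h = a·x + b·y + c and MW-1 as origin, the differences give:
  (-205)·a + (-280)·b = -0.3
  (-170)·a + (-205)·b = -0.2
Eliminate b (×(-205) and ×(-280), subtract): -5575·a = 5.50 → a = ∂h/∂x = -0.0009865
Back-substitute: b = ∂h/∂y = +0.001794.
h(580536, 5671159) = 126.5 + (-0.0009865)·(140) + (+0.001794)·(-360) = 126.5 -0.138 -0.646 = 125.716 m.

125.7 m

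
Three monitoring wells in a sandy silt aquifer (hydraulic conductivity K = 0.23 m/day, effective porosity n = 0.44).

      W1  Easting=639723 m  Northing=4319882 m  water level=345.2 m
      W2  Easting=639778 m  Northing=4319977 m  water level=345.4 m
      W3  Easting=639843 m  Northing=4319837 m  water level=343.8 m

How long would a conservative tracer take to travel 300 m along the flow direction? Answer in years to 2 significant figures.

140 years

Differences from W1: to W2 (Δx, Δy, Δh) = (55, 95, +0.2); to W3 = (120, -45, -1.4).
Solve a·Δx + b·Δy = Δh: det = 55·(-45) − 120·95 = -13875.
∂h/∂x = [(+0.2)·(-45) − (-1.4)·95] / -13875 = -0.008937
∂h/∂y = [55·(-1.4) − 120·(+0.2)] / -13875 = +0.007279
|∇h| = √(-0.008937² + 0.007279²) = 0.01153
Seepage velocity v = K·i/n = 0.23 × 0.01153 / 0.44 = 0.006027 m/day.
t = 300 / 0.006027 = 4.978e+04 days = 136 years.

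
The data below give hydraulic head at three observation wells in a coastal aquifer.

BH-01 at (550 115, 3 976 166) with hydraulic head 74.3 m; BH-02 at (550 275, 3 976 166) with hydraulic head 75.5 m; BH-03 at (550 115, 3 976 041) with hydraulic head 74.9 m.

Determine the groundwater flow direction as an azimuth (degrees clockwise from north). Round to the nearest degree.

∂h/∂x = (75.5 − 74.3) / (550275 − 550115) = +0.007500
∂h/∂y = (74.9 − 74.3) / (3976041 − 3976166) = -0.004800
Flow direction (−∇h) has components (-0.007500 E, +0.004800 N).
Azimuth = atan2(E, N) = atan2(-0.007500, +0.004800) = 302.6° ≈ 303°.

303°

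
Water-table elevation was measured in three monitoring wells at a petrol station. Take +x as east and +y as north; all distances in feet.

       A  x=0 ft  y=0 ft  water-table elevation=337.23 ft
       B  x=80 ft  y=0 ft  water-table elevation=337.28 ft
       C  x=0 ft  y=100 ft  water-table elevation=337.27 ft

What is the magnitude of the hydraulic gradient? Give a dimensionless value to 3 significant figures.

0.000742

∂h/∂x = (337.28 − 337.23) / (80 − 0) = +0.0006250
∂h/∂y = (337.27 − 337.23) / (100 − 0) = +0.0004000
|∇h| = √(0.0006250² + 0.0004000²) = 0.000742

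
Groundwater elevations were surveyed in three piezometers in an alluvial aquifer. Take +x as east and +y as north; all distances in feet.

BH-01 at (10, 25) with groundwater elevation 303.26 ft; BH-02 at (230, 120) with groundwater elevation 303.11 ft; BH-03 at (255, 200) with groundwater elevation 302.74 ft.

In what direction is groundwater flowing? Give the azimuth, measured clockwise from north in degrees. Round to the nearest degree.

343°

Taking BH-01 as reference: BH-02−BH-01 = (220, 95, -0.15); BH-03−BH-01 = (245, 175, -0.52).
Determinant of the coordinate differences = 220·175 − 245·95 = 15225.
∂h/∂x = [(-0.15)·175 − (-0.52)·95] / 15225 = +0.001521
∂h/∂y = [220·(-0.52) − 245·(-0.15)] / 15225 = -0.005100
Flow direction (−∇h) has components (-0.001521 E, +0.005100 N).
Azimuth = atan2(E, N) = atan2(-0.001521, +0.005100) = 343.4° ≈ 343°.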